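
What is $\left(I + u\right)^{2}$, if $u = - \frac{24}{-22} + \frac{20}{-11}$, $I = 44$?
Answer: $\frac{226576}{121} \approx 1872.5$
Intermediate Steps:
$u = - \frac{8}{11}$ ($u = \left(-24\right) \left(- \frac{1}{22}\right) + 20 \left(- \frac{1}{11}\right) = \frac{12}{11} - \frac{20}{11} = - \frac{8}{11} \approx -0.72727$)
$\left(I + u\right)^{2} = \left(44 - \frac{8}{11}\right)^{2} = \left(\frac{476}{11}\right)^{2} = \frac{226576}{121}$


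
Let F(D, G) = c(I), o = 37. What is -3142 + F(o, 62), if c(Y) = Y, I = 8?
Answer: -3134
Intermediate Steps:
F(D, G) = 8
-3142 + F(o, 62) = -3142 + 8 = -3134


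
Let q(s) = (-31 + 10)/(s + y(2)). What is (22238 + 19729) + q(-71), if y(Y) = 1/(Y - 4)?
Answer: 6001323/143 ≈ 41967.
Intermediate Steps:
y(Y) = 1/(-4 + Y)
q(s) = -21/(-1/2 + s) (q(s) = (-31 + 10)/(s + 1/(-4 + 2)) = -21/(s + 1/(-2)) = -21/(s - 1/2) = -21/(-1/2 + s))
(22238 + 19729) + q(-71) = (22238 + 19729) - 42/(-1 + 2*(-71)) = 41967 - 42/(-1 - 142) = 41967 - 42/(-143) = 41967 - 42*(-1/143) = 41967 + 42/143 = 6001323/143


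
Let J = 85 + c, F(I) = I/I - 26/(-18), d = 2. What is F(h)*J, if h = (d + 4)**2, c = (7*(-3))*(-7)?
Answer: 5104/9 ≈ 567.11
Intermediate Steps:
c = 147 (c = -21*(-7) = 147)
h = 36 (h = (2 + 4)**2 = 6**2 = 36)
F(I) = 22/9 (F(I) = 1 - 26*(-1/18) = 1 + 13/9 = 22/9)
J = 232 (J = 85 + 147 = 232)
F(h)*J = (22/9)*232 = 5104/9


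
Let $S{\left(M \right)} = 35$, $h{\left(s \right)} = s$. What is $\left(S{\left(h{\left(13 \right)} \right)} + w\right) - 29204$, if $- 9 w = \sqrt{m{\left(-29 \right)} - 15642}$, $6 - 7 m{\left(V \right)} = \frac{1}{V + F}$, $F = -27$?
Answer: $-29169 - \frac{i \sqrt{12262654}}{252} \approx -29169.0 - 13.896 i$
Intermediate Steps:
$m{\left(V \right)} = \frac{6}{7} - \frac{1}{7 \left(-27 + V\right)}$ ($m{\left(V \right)} = \frac{6}{7} - \frac{1}{7 \left(V - 27\right)} = \frac{6}{7} - \frac{1}{7 \left(-27 + V\right)}$)
$w = - \frac{i \sqrt{12262654}}{252}$ ($w = - \frac{\sqrt{\frac{-163 + 6 \left(-29\right)}{7 \left(-27 - 29\right)} - 15642}}{9} = - \frac{\sqrt{\frac{-163 - 174}{7 \left(-56\right)} - 15642}}{9} = - \frac{\sqrt{\frac{1}{7} \left(- \frac{1}{56}\right) \left(-337\right) - 15642}}{9} = - \frac{\sqrt{\frac{337}{392} - 15642}}{9} = - \frac{\sqrt{- \frac{6131327}{392}}}{9} = - \frac{\frac{1}{28} i \sqrt{12262654}}{9} = - \frac{i \sqrt{12262654}}{252} \approx - 13.896 i$)
$\left(S{\left(h{\left(13 \right)} \right)} + w\right) - 29204 = \left(35 - \frac{i \sqrt{12262654}}{252}\right) - 29204 = -29169 - \frac{i \sqrt{12262654}}{252}$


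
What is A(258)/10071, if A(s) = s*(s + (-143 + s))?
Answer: 86/9 ≈ 9.5556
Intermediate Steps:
A(s) = s*(-143 + 2*s)
A(258)/10071 = (258*(-143 + 2*258))/10071 = (258*(-143 + 516))*(1/10071) = (258*373)*(1/10071) = 96234*(1/10071) = 86/9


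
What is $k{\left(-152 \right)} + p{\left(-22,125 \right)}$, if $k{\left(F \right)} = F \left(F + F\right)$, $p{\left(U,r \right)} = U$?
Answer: $46186$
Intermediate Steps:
$k{\left(F \right)} = 2 F^{2}$ ($k{\left(F \right)} = F 2 F = 2 F^{2}$)
$k{\left(-152 \right)} + p{\left(-22,125 \right)} = 2 \left(-152\right)^{2} - 22 = 2 \cdot 23104 - 22 = 46208 - 22 = 46186$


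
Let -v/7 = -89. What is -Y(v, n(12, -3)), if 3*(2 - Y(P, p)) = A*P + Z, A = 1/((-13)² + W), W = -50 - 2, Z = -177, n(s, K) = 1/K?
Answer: -20788/351 ≈ -59.225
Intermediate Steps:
v = 623 (v = -7*(-89) = 623)
W = -52
A = 1/117 (A = 1/((-13)² - 52) = 1/(169 - 52) = 1/117 ≈ 0.0085470)
Y(P, p) = 61 - P/351 (Y(P, p) = 2 - (P/117 - 177)/3 = 2 - (-177 + P/117)/3 = 2 + (59 - P/351) = 61 - P/351)
-Y(v, n(12, -3)) = -(61 - 1/351*623) = -(61 - 623/351) = -1*20788/351 = -20788/351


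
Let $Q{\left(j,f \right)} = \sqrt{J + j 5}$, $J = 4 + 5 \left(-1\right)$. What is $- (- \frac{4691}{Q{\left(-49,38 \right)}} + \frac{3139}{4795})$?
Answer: $- \frac{3139}{4795} - \frac{4691 i \sqrt{246}}{246} \approx -0.65464 - 299.09 i$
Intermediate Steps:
$J = -1$ ($J = 4 - 5 = -1$)
$Q{\left(j,f \right)} = \sqrt{-1 + 5 j}$ ($Q{\left(j,f \right)} = \sqrt{-1 + j 5} = \sqrt{-1 + 5 j}$)
$- (- \frac{4691}{Q{\left(-49,38 \right)}} + \frac{3139}{4795}) = - (- \frac{4691}{\sqrt{-1 + 5 \left(-49\right)}} + \frac{3139}{4795}) = - (- \frac{4691}{\sqrt{-1 - 245}} + 3139 \cdot \frac{1}{4795}) = - (- \frac{4691}{\sqrt{-246}} + \frac{3139}{4795}) = - (- \frac{4691}{i \sqrt{246}} + \frac{3139}{4795}) = - (- 4691 \left(- \frac{i \sqrt{246}}{246}\right) + \frac{3139}{4795}) = - (\frac{4691 i \sqrt{246}}{246} + \frac{3139}{4795}) = - (\frac{3139}{4795} + \frac{4691 i \sqrt{246}}{246}) = - \frac{3139}{4795} - \frac{4691 i \sqrt{246}}{246}$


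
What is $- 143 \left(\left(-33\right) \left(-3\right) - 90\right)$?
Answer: $-1287$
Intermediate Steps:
$- 143 \left(\left(-33\right) \left(-3\right) - 90\right) = - 143 \left(99 - 90\right) = \left(-143\right) 9 = -1287$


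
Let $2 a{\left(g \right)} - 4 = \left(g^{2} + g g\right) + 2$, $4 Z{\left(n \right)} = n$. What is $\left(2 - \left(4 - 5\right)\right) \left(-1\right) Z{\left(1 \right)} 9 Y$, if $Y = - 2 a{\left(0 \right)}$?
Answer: $\frac{81}{2} \approx 40.5$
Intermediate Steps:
$Z{\left(n \right)} = \frac{n}{4}$
$a{\left(g \right)} = 3 + g^{2}$ ($a{\left(g \right)} = 2 + \frac{\left(g^{2} + g g\right) + 2}{2} = 2 + \frac{\left(g^{2} + g^{2}\right) + 2}{2} = 2 + \frac{2 g^{2} + 2}{2} = 2 + \frac{2 + 2 g^{2}}{2} = 2 + \left(1 + g^{2}\right) = 3 + g^{2}$)
$Y = -6$ ($Y = - 2 \left(3 + 0^{2}\right) = - 2 \left(3 + 0\right) = \left(-2\right) 3 = -6$)
$\left(2 - \left(4 - 5\right)\right) \left(-1\right) Z{\left(1 \right)} 9 Y = \left(2 - \left(4 - 5\right)\right) \left(-1\right) \frac{1}{4} \cdot 1 \cdot 9 \left(-6\right) = \left(2 - \left(4 - 5\right)\right) \left(-1\right) \frac{1}{4} \cdot 9 \left(-6\right) = \left(2 - -1\right) \left(-1\right) \frac{1}{4} \cdot 9 \left(-6\right) = \left(2 + 1\right) \left(-1\right) \frac{1}{4} \cdot 9 \left(-6\right) = 3 \left(-1\right) \frac{1}{4} \cdot 9 \left(-6\right) = \left(-3\right) \frac{1}{4} \cdot 9 \left(-6\right) = \left(- \frac{3}{4}\right) 9 \left(-6\right) = \left(- \frac{27}{4}\right) \left(-6\right) = \frac{81}{2}$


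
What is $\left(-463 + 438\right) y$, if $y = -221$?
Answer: $5525$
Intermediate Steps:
$\left(-463 + 438\right) y = \left(-463 + 438\right) \left(-221\right) = \left(-25\right) \left(-221\right) = 5525$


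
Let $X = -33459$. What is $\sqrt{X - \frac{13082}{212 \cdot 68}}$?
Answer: $\frac{i \sqrt{434604581426}}{3604} \approx 182.92 i$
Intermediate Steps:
$\sqrt{X - \frac{13082}{212 \cdot 68}} = \sqrt{-33459 - \frac{13082}{212 \cdot 68}} = \sqrt{-33459 - \frac{13082}{14416}} = \sqrt{-33459 - \frac{6541}{7208}} = \sqrt{- \frac{241179013}{7208}} = \frac{i \sqrt{434604581426}}{3604}$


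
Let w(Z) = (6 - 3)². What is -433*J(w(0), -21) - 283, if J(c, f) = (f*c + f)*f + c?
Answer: -1913710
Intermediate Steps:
w(Z) = 9 (w(Z) = 3² = 9)
J(c, f) = c + f*(f + c*f) (J(c, f) = (c*f + f)*f + c = (f + c*f)*f + c = f*(f + c*f) + c = c + f*(f + c*f))
-433*J(w(0), -21) - 283 = -433*(9 + (-21)² + 9*(-21)²) - 283 = -433*(9 + 441 + 9*441) - 283 = -433*(9 + 441 + 3969) - 283 = -433*4419 - 283 = -1913427 - 283 = -1913710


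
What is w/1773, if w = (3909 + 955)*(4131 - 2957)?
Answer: 5710336/1773 ≈ 3220.7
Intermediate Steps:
w = 5710336 (w = 4864*1174 = 5710336)
w/1773 = 5710336/1773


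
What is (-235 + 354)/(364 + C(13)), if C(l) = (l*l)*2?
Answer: 119/702 ≈ 0.16952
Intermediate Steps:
C(l) = 2*l**2 (C(l) = l**2*2 = 2*l**2)
(-235 + 354)/(364 + C(13)) = (-235 + 354)/(364 + 2*13**2) = 119/(364 + 2*169) = 119/(364 + 338) = 119/702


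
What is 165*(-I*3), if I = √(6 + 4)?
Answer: -495*√10 ≈ -1565.3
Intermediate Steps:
I = √10 ≈ 3.1623
165*(-I*3) = 165*(-√10*3) = 165*(-3*√10) = -495*√10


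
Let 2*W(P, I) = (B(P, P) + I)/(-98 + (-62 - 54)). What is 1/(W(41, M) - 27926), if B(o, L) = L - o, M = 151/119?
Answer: -50932/1422327183 ≈ -3.5809e-5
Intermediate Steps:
M = 151/119 (M = 151*(1/119) = 151/119 ≈ 1.2689)
W(P, I) = -I/428 (W(P, I) = (((P - P) + I)/(-98 + (-62 - 54)))/2 = ((0 + I)/(-98 - 116))/2 = (I/(-214))/2 = (I*(-1/214))/2 = (-I/214)/2 = -I/428)
1/(W(41, M) - 27926) = 1/(-1/428*151/119 - 27926) = 1/(-151/50932 - 27926) = 1/(-1422327183/50932) = -50932/1422327183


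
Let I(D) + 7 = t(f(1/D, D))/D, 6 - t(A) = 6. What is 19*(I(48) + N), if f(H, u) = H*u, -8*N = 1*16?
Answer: -171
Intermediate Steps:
N = -2 (N = -16/8 = -1/8*16 = -2)
t(A) = 0 (t(A) = 6 - 1*6 = 6 - 6 = 0)
I(D) = -7 (I(D) = -7 + 0/D = -7 + 0 = -7)
19*(I(48) + N) = 19*(-7 - 2) = 19*(-9) = -171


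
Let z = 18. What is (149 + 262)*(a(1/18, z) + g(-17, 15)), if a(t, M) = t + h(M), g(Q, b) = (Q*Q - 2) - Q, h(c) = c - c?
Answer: 749801/6 ≈ 1.2497e+5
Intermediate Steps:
h(c) = 0
g(Q, b) = -2 + Q**2 - Q (g(Q, b) = (Q**2 - 2) - Q = (-2 + Q**2) - Q = -2 + Q**2 - Q)
a(t, M) = t (a(t, M) = t + 0 = t)
(149 + 262)*(a(1/18, z) + g(-17, 15)) = (149 + 262)*(1/18 + (-2 + (-17)**2 - 1*(-17))) = 411*(1/18 + (-2 + 289 + 17)) = 411*(1/18 + 304) = 411*(5473/18) = 749801/6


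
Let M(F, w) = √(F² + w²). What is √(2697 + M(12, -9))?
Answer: 2*√678 ≈ 52.077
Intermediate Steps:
√(2697 + M(12, -9)) = √(2697 + √(12² + (-9)²)) = √(2697 + √(144 + 81)) = √(2697 + √225) = √(2697 + 15) = √2712 = 2*√678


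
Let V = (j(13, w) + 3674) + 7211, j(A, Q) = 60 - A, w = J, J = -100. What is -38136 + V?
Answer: -27204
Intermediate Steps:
w = -100
V = 10932 (V = ((60 - 1*13) + 3674) + 7211 = ((60 - 13) + 3674) + 7211 = (47 + 3674) + 7211 = 3721 + 7211 = 10932)
-38136 + V = -38136 + 10932 = -27204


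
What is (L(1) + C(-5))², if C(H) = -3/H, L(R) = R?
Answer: 64/25 ≈ 2.5600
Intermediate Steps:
(L(1) + C(-5))² = (1 - 3/(-5))² = (1 - 3*(-⅕))² = (1 + ⅗)² = (8/5)² = 64/25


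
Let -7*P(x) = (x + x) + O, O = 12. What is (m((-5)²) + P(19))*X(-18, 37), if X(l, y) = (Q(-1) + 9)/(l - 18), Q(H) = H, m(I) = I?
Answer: -250/63 ≈ -3.9683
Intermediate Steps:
P(x) = -12/7 - 2*x/7 (P(x) = -((x + x) + 12)/7 = -(2*x + 12)/7 = -(12 + 2*x)/7 = -12/7 - 2*x/7)
X(l, y) = 8/(-18 + l) (X(l, y) = (-1 + 9)/(l - 18) = 8/(-18 + l))
(m((-5)²) + P(19))*X(-18, 37) = ((-5)² + (-12/7 - 2/7*19))*(8/(-18 - 18)) = (25 + (-12/7 - 38/7))*(8/(-36)) = (25 - 50/7)*(8*(-1/36)) = (125/7)*(-2/9) = -250/63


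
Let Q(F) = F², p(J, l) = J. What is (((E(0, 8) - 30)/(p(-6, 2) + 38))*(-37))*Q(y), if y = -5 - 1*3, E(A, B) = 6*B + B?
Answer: -1924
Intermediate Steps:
E(A, B) = 7*B
y = -8 (y = -5 - 3 = -8)
(((E(0, 8) - 30)/(p(-6, 2) + 38))*(-37))*Q(y) = (((7*8 - 30)/(-6 + 38))*(-37))*(-8)² = (((56 - 30)/32)*(-37))*64 = ((26*(1/32))*(-37))*64 = ((13/16)*(-37))*64 = -481/16*64 = -1924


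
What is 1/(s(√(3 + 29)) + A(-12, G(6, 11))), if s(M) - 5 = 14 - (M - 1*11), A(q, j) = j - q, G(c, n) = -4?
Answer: 19/706 + √2/353 ≈ 0.030918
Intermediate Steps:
s(M) = 30 - M (s(M) = 5 + (14 - (M - 1*11)) = 5 + (14 - (M - 11)) = 5 + (14 - (-11 + M)) = 5 + (14 + (11 - M)) = 5 + (25 - M) = 30 - M)
1/(s(√(3 + 29)) + A(-12, G(6, 11))) = 1/((30 - √(3 + 29)) + (-4 - 1*(-12))) = 1/((30 - √32) + (-4 + 12)) = 1/((30 - 4*√2) + 8) = 1/(38 - 4*√2)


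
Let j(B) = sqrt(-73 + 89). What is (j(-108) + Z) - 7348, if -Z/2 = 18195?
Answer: -43734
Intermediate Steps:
j(B) = 4 (j(B) = sqrt(16) = 4)
Z = -36390 (Z = -2*18195 = -36390)
(j(-108) + Z) - 7348 = (4 - 36390) - 7348 = -36386 - 7348 = -43734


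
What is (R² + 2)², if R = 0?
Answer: 4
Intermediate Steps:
(R² + 2)² = (0² + 2)² = (0 + 2)² = 2² = 4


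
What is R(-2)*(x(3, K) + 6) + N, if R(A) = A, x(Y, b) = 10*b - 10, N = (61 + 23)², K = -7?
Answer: 7204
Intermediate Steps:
N = 7056 (N = 84² = 7056)
x(Y, b) = -10 + 10*b
R(-2)*(x(3, K) + 6) + N = -2*((-10 + 10*(-7)) + 6) + 7056 = -2*((-10 - 70) + 6) + 7056 = -2*(-80 + 6) + 7056 = -2*(-74) + 7056 = 148 + 7056 = 7204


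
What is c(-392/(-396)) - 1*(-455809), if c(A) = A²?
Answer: 4467393613/9801 ≈ 4.5581e+5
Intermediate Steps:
c(-392/(-396)) - 1*(-455809) = (-392/(-396))² - 1*(-455809) = (-392*(-1/396))² + 455809 = (98/99)² + 455809 = 9604/9801 + 455809 = 4467393613/9801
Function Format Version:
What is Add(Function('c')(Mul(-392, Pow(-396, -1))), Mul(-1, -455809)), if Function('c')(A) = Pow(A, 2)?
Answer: Rational(4467393613, 9801) ≈ 4.5581e+5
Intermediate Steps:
Add(Function('c')(Mul(-392, Pow(-396, -1))), Mul(-1, -455809)) = Add(Pow(Mul(-392, Pow(-396, -1)), 2), Mul(-1, -455809)) = Add(Pow(Mul(-392, Rational(-1, 396)), 2), 455809) = Add(Pow(Rational(98, 99), 2), 455809) = Add(Rational(9604, 9801), 455809) = Rational(4467393613, 9801)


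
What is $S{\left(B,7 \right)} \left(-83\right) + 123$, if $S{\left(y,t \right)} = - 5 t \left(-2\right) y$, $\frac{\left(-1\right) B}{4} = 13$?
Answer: $302243$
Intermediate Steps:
$B = -52$ ($B = \left(-4\right) 13 = -52$)
$S{\left(y,t \right)} = 10 t y$
$S{\left(B,7 \right)} \left(-83\right) + 123 = 10 \cdot 7 \left(-52\right) \left(-83\right) + 123 = \left(-3640\right) \left(-83\right) + 123 = 302120 + 123 = 302243$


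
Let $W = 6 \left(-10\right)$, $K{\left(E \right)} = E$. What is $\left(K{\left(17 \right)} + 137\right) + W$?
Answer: $94$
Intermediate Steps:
$W = -60$
$\left(K{\left(17 \right)} + 137\right) + W = \left(17 + 137\right) - 60 = 154 - 60 = 94$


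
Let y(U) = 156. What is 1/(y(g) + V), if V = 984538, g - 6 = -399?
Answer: 1/984694 ≈ 1.0155e-6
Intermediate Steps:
g = -393 (g = 6 - 399 = -393)
1/(y(g) + V) = 1/(156 + 984538) = 1/984694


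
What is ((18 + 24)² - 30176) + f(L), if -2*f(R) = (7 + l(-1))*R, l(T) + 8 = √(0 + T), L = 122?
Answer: -28351 - 61*I ≈ -28351.0 - 61.0*I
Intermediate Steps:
l(T) = -8 + √T (l(T) = -8 + √(0 + T) = -8 + √T)
f(R) = -R*(-1 + I)/2 (f(R) = -(7 + (-8 + √(-1)))*R/2 = -(7 + (-8 + I))*R/2 = -(-1 + I)*R/2 = -R*(-1 + I)/2)
((18 + 24)² - 30176) + f(L) = ((18 + 24)² - 30176) + (½)*122*(1 - I) = (42² - 30176) + (61 - 61*I) = (1764 - 30176) + (61 - 61*I) = -28412 + (61 - 61*I) = -28351 - 61*I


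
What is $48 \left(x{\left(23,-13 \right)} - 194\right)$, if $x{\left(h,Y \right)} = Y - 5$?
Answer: $-10176$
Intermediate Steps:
$x{\left(h,Y \right)} = -5 + Y$ ($x{\left(h,Y \right)} = Y - 5 = -5 + Y$)
$48 \left(x{\left(23,-13 \right)} - 194\right) = 48 \left(\left(-5 - 13\right) - 194\right) = 48 \left(-18 - 194\right) = 48 \left(-212\right) = -10176$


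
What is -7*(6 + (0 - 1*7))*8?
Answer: 56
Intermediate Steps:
-7*(6 + (0 - 1*7))*8 = -7*(6 + (0 - 7))*8 = -7*(6 - 7)*8 = -7*(-1)*8 = 7*8 = 56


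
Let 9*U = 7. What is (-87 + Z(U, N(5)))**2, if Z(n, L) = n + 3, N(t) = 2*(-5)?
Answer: 561001/81 ≈ 6925.9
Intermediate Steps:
U = 7/9 (U = (1/9)*7 = 7/9 ≈ 0.77778)
N(t) = -10
Z(n, L) = 3 + n
(-87 + Z(U, N(5)))**2 = (-87 + (3 + 7/9))**2 = (-87 + 34/9)**2 = (-749/9)**2 = 561001/81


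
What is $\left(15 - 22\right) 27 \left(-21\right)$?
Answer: $3969$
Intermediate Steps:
$\left(15 - 22\right) 27 \left(-21\right) = \left(-7\right) 27 \left(-21\right) = \left(-189\right) \left(-21\right) = 3969$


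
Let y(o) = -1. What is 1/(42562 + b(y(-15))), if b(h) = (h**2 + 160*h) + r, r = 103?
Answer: 1/42506 ≈ 2.3526e-5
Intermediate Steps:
b(h) = 103 + h**2 + 160*h (b(h) = (h**2 + 160*h) + 103 = 103 + h**2 + 160*h)
1/(42562 + b(y(-15))) = 1/(42562 + (103 + (-1)**2 + 160*(-1))) = 1/(42562 + (103 + 1 - 160)) = 1/(42562 - 56) = 1/42506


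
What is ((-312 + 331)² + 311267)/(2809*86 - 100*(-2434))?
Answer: 51938/80829 ≈ 0.64257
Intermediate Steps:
((-312 + 331)² + 311267)/(2809*86 - 100*(-2434)) = (19² + 311267)/(241574 + 243400) = (361 + 311267)/484974 = 311628*(1/484974) = 51938/80829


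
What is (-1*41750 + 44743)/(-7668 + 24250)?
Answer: 2993/16582 ≈ 0.18050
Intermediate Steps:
(-1*41750 + 44743)/(-7668 + 24250) = (-41750 + 44743)/16582 = 2993*(1/16582) = 2993/16582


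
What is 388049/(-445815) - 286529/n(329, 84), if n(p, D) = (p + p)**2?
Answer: -295750173371/193021845660 ≈ -1.5322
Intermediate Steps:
n(p, D) = 4*p**2 (n(p, D) = (2*p)**2 = 4*p**2)
388049/(-445815) - 286529/n(329, 84) = 388049/(-445815) - 286529/(4*329**2) = 388049*(-1/445815) - 286529/(4*108241) = -388049/445815 - 286529/432964 = -295750173371/193021845660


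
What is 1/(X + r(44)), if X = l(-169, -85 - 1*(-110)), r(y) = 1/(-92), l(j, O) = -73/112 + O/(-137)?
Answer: -352912/298259 ≈ -1.1832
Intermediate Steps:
l(j, O) = -73/112 - O/137 (l(j, O) = -73*1/112 + O*(-1/137) = -73/112 - O/137)
r(y) = -1/92
X = -12801/15344 (X = -73/112 - (-85 - 1*(-110))/137 = -73/112 - (-85 + 110)/137 = -73/112 - 1/137*25 = -73/112 - 25/137 = -12801/15344 ≈ -0.83427)
1/(X + r(44)) = 1/(-12801/15344 - 1/92) = 1/(-298259/352912) = -352912/298259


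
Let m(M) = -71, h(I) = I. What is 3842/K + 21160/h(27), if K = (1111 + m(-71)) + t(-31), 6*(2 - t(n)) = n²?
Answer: 112579964/142857 ≈ 788.06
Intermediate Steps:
t(n) = 2 - n²/6
K = 5291/6 (K = (1111 - 71) + (2 - ⅙*(-31)²) = 1040 + (2 - ⅙*961) = 1040 + (2 - 961/6) = 1040 - 949/6 = 5291/6 ≈ 881.83)
3842/K + 21160/h(27) = 3842/(5291/6) + 21160/27 = 3842*(6/5291) + 21160*(1/27) = 23052/5291 + 21160/27 = 112579964/142857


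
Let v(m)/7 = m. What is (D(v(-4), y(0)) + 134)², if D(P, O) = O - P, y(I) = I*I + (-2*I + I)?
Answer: 26244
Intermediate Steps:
v(m) = 7*m
y(I) = I² - I
(D(v(-4), y(0)) + 134)² = ((0*(-1 + 0) - 7*(-4)) + 134)² = ((0*(-1) - 1*(-28)) + 134)² = ((0 + 28) + 134)² = (28 + 134)² = 162² = 26244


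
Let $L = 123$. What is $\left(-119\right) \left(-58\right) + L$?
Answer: $7025$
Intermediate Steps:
$\left(-119\right) \left(-58\right) + L = \left(-119\right) \left(-58\right) + 123 = 6902 + 123 = 7025$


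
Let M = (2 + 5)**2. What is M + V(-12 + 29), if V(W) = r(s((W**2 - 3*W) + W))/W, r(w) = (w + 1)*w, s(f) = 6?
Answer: 875/17 ≈ 51.471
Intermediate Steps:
r(w) = w*(1 + w) (r(w) = (1 + w)*w = w*(1 + w))
M = 49 (M = 7**2 = 49)
V(W) = 42/W (V(W) = (6*(1 + 6))/W = (6*7)/W = 42/W)
M + V(-12 + 29) = 49 + 42/(-12 + 29) = 49 + 42/17 = 875/17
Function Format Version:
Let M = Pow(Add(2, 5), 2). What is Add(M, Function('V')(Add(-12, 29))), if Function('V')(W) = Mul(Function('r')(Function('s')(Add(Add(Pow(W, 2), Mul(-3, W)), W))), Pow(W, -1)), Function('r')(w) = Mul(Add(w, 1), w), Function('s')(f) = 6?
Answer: Rational(875, 17) ≈ 51.471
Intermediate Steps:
Function('r')(w) = Mul(w, Add(1, w)) (Function('r')(w) = Mul(Add(1, w), w) = Mul(w, Add(1, w)))
M = 49 (M = Pow(7, 2) = 49)
Function('V')(W) = Mul(42, Pow(W, -1)) (Function('V')(W) = Mul(Mul(6, Add(1, 6)), Pow(W, -1)) = Mul(Mul(6, 7), Pow(W, -1)) = Mul(42, Pow(W, -1)))
Add(M, Function('V')(Add(-12, 29))) = Add(49, Mul(42, Pow(Add(-12, 29), -1))) = Add(49, Mul(42, Pow(17, -1))) = Add(49, Mul(42, Rational(1, 17))) = Add(49, Rational(42, 17)) = Rational(875, 17)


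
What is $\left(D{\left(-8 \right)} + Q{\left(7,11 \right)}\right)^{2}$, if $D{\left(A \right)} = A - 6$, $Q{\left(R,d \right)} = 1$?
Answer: $169$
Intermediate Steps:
$D{\left(A \right)} = -6 + A$
$\left(D{\left(-8 \right)} + Q{\left(7,11 \right)}\right)^{2} = \left(\left(-6 - 8\right) + 1\right)^{2} = \left(-14 + 1\right)^{2} = \left(-13\right)^{2} = 169$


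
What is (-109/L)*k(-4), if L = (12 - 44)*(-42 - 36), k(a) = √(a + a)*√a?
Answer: 109*√2/624 ≈ 0.24703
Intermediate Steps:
k(a) = a*√2 (k(a) = √(2*a)*√a = (√2*√a)*√a = a*√2)
L = 2496 (L = -32*(-78) = 2496)
(-109/L)*k(-4) = (-109/2496)*(-4*√2) = (-109*1/2496)*(-4*√2) = -(-109)*√2/624 = 109*√2/624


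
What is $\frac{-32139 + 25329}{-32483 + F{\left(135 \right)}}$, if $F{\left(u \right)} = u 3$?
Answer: $\frac{3405}{16039} \approx 0.2123$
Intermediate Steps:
$F{\left(u \right)} = 3 u$
$\frac{-32139 + 25329}{-32483 + F{\left(135 \right)}} = \frac{-32139 + 25329}{-32483 + 3 \cdot 135} = - \frac{6810}{-32483 + 405} = - \frac{6810}{-32078} = \left(-6810\right) \left(- \frac{1}{32078}\right) = \frac{3405}{16039}$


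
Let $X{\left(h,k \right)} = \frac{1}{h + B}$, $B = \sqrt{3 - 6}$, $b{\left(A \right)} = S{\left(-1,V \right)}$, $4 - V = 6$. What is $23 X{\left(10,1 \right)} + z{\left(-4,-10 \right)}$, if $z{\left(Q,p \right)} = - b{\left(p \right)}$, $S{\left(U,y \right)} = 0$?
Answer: $\frac{230}{103} - \frac{23 i \sqrt{3}}{103} \approx 2.233 - 0.38677 i$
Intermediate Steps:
$V = -2$ ($V = 4 - 6 = -2$)
$b{\left(A \right)} = 0$
$B = i \sqrt{3}$ ($B = \sqrt{-3} = i \sqrt{3} \approx 1.732 i$)
$z{\left(Q,p \right)} = 0$ ($z{\left(Q,p \right)} = \left(-1\right) 0 = 0$)
$X{\left(h,k \right)} = \frac{1}{h + i \sqrt{3}}$
$23 X{\left(10,1 \right)} + z{\left(-4,-10 \right)} = \frac{23}{10 + i \sqrt{3}} + 0 = \frac{23}{10 + i \sqrt{3}}$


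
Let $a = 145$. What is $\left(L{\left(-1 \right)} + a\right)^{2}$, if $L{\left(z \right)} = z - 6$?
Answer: $19044$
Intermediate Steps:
$L{\left(z \right)} = -6 + z$
$\left(L{\left(-1 \right)} + a\right)^{2} = \left(\left(-6 - 1\right) + 145\right)^{2} = \left(-7 + 145\right)^{2} = 138^{2} = 19044$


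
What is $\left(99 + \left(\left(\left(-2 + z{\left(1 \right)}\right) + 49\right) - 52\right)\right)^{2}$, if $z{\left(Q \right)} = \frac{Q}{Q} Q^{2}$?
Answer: $9025$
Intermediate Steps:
$z{\left(Q \right)} = Q^{2}$ ($z{\left(Q \right)} = 1 Q^{2} = Q^{2}$)
$\left(99 + \left(\left(\left(-2 + z{\left(1 \right)}\right) + 49\right) - 52\right)\right)^{2} = \left(99 + \left(\left(\left(-2 + 1^{2}\right) + 49\right) - 52\right)\right)^{2} = \left(99 + \left(\left(\left(-2 + 1\right) + 49\right) - 52\right)\right)^{2} = \left(99 + \left(\left(-1 + 49\right) - 52\right)\right)^{2} = \left(99 + \left(48 - 52\right)\right)^{2} = \left(99 - 4\right)^{2} = 95^{2} = 9025$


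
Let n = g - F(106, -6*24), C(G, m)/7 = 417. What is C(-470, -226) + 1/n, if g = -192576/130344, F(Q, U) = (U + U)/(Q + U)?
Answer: 2727760691/934520 ≈ 2918.9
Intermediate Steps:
F(Q, U) = 2*U/(Q + U) (F(Q, U) = (2*U)/(Q + U) = 2*U/(Q + U))
C(G, m) = 2919 (C(G, m) = 7*417 = 2919)
g = -8024/5431 (g = -192576*1/130344 = -8024/5431 ≈ -1.4774)
n = -934520/103189 (n = -8024/5431 - 2*(-6*24)/(106 - 6*24) = -8024/5431 - 2*(-144)/(106 - 144) = -8024/5431 - 2*(-144)/(-38) = -8024/5431 - 2*(-144)*(-1)/38 = -8024/5431 - 1*144/19 = -8024/5431 - 144/19 = -934520/103189 ≈ -9.0564)
C(-470, -226) + 1/n = 2919 + 1/(-934520/103189) = 2919 - 103189/934520 = 2727760691/934520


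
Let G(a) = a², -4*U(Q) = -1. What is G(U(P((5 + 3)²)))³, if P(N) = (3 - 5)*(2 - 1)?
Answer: 1/4096 ≈ 0.00024414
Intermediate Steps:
P(N) = -2 (P(N) = -2*1 = -2)
U(Q) = ¼ (U(Q) = -¼*(-1) = ¼)
G(U(P((5 + 3)²)))³ = ((¼)²)³ = (1/16)³ = 1/4096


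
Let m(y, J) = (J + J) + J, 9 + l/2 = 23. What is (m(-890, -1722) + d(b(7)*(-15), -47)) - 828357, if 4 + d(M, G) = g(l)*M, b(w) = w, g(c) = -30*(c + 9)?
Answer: -716977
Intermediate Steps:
l = 28 (l = -18 + 2*23 = -18 + 46 = 28)
m(y, J) = 3*J (m(y, J) = 2*J + J = 3*J)
g(c) = -270 - 30*c (g(c) = -30*(9 + c) = -270 - 30*c)
d(M, G) = -4 - 1110*M (d(M, G) = -4 + (-270 - 30*28)*M = -4 + (-270 - 840)*M = -4 - 1110*M)
(m(-890, -1722) + d(b(7)*(-15), -47)) - 828357 = (3*(-1722) + (-4 - 7770*(-15))) - 828357 = (-5166 + (-4 - 1110*(-105))) - 828357 = (-5166 + (-4 + 116550)) - 828357 = (-5166 + 116546) - 828357 = 111380 - 828357 = -716977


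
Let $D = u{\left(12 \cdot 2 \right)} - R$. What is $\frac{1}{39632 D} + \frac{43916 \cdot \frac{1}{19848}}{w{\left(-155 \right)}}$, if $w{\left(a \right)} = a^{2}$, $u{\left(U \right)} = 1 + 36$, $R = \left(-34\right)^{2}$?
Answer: $\frac{27043320199}{293713377194800} \approx 9.2074 \cdot 10^{-5}$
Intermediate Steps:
$R = 1156$
$u{\left(U \right)} = 37$
$D = -1119$ ($D = 37 - 1156 = -1119$)
$\frac{1}{39632 D} + \frac{43916 \cdot \frac{1}{19848}}{w{\left(-155 \right)}} = \frac{1}{39632 \left(-1119\right)} + \frac{43916 \cdot \frac{1}{19848}}{\left(-155\right)^{2}} = \frac{1}{39632} \left(- \frac{1}{1119}\right) + \frac{43916 \cdot \frac{1}{19848}}{24025} = - \frac{1}{44348208} + \frac{10979}{4962} \cdot \frac{1}{24025} = - \frac{1}{44348208} + \frac{10979}{119212050} = \frac{27043320199}{293713377194800}$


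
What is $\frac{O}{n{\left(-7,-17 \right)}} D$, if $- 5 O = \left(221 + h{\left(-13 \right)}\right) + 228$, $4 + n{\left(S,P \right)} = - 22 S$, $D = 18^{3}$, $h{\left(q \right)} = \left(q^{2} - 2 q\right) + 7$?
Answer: $- \frac{632772}{125} \approx -5062.2$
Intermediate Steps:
$h{\left(q \right)} = 7 + q^{2} - 2 q$
$D = 5832$
$n{\left(S,P \right)} = -4 - 22 S$
$O = - \frac{651}{5}$ ($O = - \frac{\left(221 + \left(7 + \left(-13\right)^{2} - -26\right)\right) + 228}{5} = - \frac{\left(221 + \left(7 + 169 + 26\right)\right) + 228}{5} = - \frac{\left(221 + 202\right) + 228}{5} = - \frac{423 + 228}{5} = \left(- \frac{1}{5}\right) 651 = - \frac{651}{5} \approx -130.2$)
$\frac{O}{n{\left(-7,-17 \right)}} D = - \frac{651}{5 \left(-4 - -154\right)} 5832 = - \frac{651}{5 \left(-4 + 154\right)} 5832 = - \frac{651}{5 \cdot 150} \cdot 5832 = \left(- \frac{651}{5}\right) \frac{1}{150} \cdot 5832 = \left(- \frac{217}{250}\right) 5832 = - \frac{632772}{125}$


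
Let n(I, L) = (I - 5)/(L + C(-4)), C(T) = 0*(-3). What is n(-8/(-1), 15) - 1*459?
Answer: -2294/5 ≈ -458.80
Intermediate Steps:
C(T) = 0
n(I, L) = (-5 + I)/L (n(I, L) = (I - 5)/(L + 0) = (-5 + I)/L)
n(-8/(-1), 15) - 1*459 = (-5 - 8/(-1))/15 - 1*459 = (-5 - 8*(-1))/15 - 459 = (-5 + 8)/15 - 459 = (1/15)*3 - 459 = 1/5 - 459 = -2294/5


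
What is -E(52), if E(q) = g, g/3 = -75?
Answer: 225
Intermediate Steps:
g = -225 (g = 3*(-75) = -225)
E(q) = -225
-E(52) = -1*(-225) = 225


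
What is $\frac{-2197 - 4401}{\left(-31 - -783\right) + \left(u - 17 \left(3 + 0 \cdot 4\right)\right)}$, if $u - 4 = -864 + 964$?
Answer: $- \frac{6598}{805} \approx -8.1963$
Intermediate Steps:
$u = 104$ ($u = 4 + \left(-864 + 964\right) = 4 + 100 = 104$)
$\frac{-2197 - 4401}{\left(-31 - -783\right) + \left(u - 17 \left(3 + 0 \cdot 4\right)\right)} = \frac{-2197 - 4401}{\left(-31 - -783\right) + \left(104 - 17 \left(3 + 0 \cdot 4\right)\right)} = - \frac{6598}{\left(-31 + 783\right) + \left(104 - 17 \left(3 + 0\right)\right)} = - \frac{6598}{752 + \left(104 - 17 \cdot 3\right)} = - \frac{6598}{752 + \left(104 - 51\right)} = - \frac{6598}{752 + 53} = - \frac{6598}{805}$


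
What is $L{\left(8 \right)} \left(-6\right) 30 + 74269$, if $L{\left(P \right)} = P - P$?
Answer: $74269$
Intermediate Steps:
$L{\left(P \right)} = 0$
$L{\left(8 \right)} \left(-6\right) 30 + 74269 = 0 \left(-6\right) 30 + 74269 = 0 \cdot 30 + 74269 = 0 + 74269 = 74269$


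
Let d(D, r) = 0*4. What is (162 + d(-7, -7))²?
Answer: 26244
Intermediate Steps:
d(D, r) = 0
(162 + d(-7, -7))² = (162 + 0)² = 162² = 26244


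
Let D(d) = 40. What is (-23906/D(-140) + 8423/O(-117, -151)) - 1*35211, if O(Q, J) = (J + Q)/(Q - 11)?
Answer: -42592871/1340 ≈ -31786.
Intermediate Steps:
O(Q, J) = (J + Q)/(-11 + Q)
(-23906/D(-140) + 8423/O(-117, -151)) - 1*35211 = (-23906/40 + 8423/(((-151 - 117)/(-11 - 117)))) - 1*35211 = (-23906*1/40 + 8423/((-268/(-128)))) - 35211 = (-11953/20 + 8423/((-1/128*(-268)))) - 35211 = (-11953/20 + 8423/(67/32)) - 35211 = (-11953/20 + 8423*(32/67)) - 35211 = (-11953/20 + 269536/67) - 35211 = 4589869/1340 - 35211 = -42592871/1340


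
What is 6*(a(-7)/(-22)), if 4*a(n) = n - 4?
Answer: 3/4 ≈ 0.75000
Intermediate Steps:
a(n) = -1 + n/4 (a(n) = (n - 4)/4 = (-4 + n)/4 = -1 + n/4)
6*(a(-7)/(-22)) = 6*((-1 + (1/4)*(-7))/(-22)) = 6*((-1 - 7/4)*(-1/22)) = 6*(-11/4*(-1/22)) = 6*(1/8) = 3/4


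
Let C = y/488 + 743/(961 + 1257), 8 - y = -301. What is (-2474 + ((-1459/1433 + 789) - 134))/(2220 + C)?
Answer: -1411475278512/1722423315229 ≈ -0.81947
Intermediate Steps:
y = 309 (y = 8 - 1*(-301) = 8 + 301 = 309)
C = 523973/541192 (C = 309/488 + 743/(961 + 1257) = 309*(1/488) + 743/2218 = 309/488 + 743*(1/2218) = 309/488 + 743/2218 = 523973/541192 ≈ 0.96818)
(-2474 + ((-1459/1433 + 789) - 134))/(2220 + C) = (-2474 + ((-1459/1433 + 789) - 134))/(2220 + 523973/541192) = (-2474 + ((-1459*1/1433 + 789) - 134))/(1201970213/541192) = (-2474 + ((-1459/1433 + 789) - 134))*(541192/1201970213) = (-2474 + (1129178/1433 - 134))*(541192/1201970213) = (-2474 + 937156/1433)*(541192/1201970213) = -2608086/1433*541192/1201970213 = -1411475278512/1722423315229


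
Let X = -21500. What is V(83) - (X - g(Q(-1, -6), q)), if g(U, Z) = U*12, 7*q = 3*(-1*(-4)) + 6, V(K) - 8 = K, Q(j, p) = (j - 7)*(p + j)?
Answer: 22263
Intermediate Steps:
Q(j, p) = (-7 + j)*(j + p)
V(K) = 8 + K
q = 18/7 (q = (3*(-1*(-4)) + 6)/7 = (3*4 + 6)/7 = (12 + 6)/7 = (1/7)*18 = 18/7 ≈ 2.5714)
g(U, Z) = 12*U
V(83) - (X - g(Q(-1, -6), q)) = (8 + 83) - (-21500 - 12*((-1)**2 - 7*(-1) - 7*(-6) - 1*(-6))) = 91 - (-21500 - 12*(1 + 7 + 42 + 6)) = 91 - (-21500 - 12*56) = 91 - (-21500 - 1*672) = 91 - (-21500 - 672) = 91 - 1*(-22172) = 91 + 22172 = 22263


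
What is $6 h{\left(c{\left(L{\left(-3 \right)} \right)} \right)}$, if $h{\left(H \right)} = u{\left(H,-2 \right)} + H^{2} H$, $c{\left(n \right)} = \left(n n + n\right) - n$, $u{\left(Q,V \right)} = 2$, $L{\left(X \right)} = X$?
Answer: $4386$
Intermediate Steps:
$c{\left(n \right)} = n^{2}$ ($c{\left(n \right)} = \left(n^{2} + n\right) - n = \left(n + n^{2}\right) - n = n^{2}$)
$h{\left(H \right)} = 2 + H^{3}$ ($h{\left(H \right)} = 2 + H^{2} H = 2 + H^{3}$)
$6 h{\left(c{\left(L{\left(-3 \right)} \right)} \right)} = 6 \left(2 + \left(\left(-3\right)^{2}\right)^{3}\right) = 6 \left(2 + 9^{3}\right) = 6 \left(2 + 729\right) = 6 \cdot 731 = 4386$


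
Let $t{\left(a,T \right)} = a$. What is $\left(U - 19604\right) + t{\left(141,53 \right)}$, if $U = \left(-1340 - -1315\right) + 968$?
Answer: $-18520$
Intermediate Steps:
$U = 943$ ($U = \left(-1340 + 1315\right) + 968 = -25 + 968 = 943$)
$\left(U - 19604\right) + t{\left(141,53 \right)} = \left(943 - 19604\right) + 141 = -18661 + 141 = -18520$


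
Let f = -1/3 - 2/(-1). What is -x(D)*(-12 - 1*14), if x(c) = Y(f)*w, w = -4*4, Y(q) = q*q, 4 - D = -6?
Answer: -10400/9 ≈ -1155.6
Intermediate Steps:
D = 10 (D = 4 - 1*(-6) = 4 + 6 = 10)
f = 5/3 (f = -1*1/3 - 2*(-1) = -1/3 + 2 = 5/3 ≈ 1.6667)
Y(q) = q**2
w = -16
x(c) = -400/9 (x(c) = (5/3)**2*(-16) = (25/9)*(-16) = -400/9)
-x(D)*(-12 - 1*14) = -(-400)*(-12 - 1*14)/9 = -(-400)*(-12 - 14)/9 = -(-400)*(-26)/9 = -1*10400/9 = -10400/9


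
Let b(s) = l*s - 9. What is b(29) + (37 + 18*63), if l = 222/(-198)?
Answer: 37273/33 ≈ 1129.5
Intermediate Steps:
l = -37/33 (l = 222*(-1/198) = -37/33 ≈ -1.1212)
b(s) = -9 - 37*s/33 (b(s) = -37*s/33 - 9 = -9 - 37*s/33)
b(29) + (37 + 18*63) = (-9 - 37/33*29) + (37 + 18*63) = (-9 - 1073/33) + (37 + 1134) = -1370/33 + 1171 = 37273/33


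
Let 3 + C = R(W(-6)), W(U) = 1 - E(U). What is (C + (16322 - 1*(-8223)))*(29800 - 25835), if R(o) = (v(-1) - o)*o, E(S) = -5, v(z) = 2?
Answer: 97213870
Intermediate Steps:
W(U) = 6 (W(U) = 1 - 1*(-5) = 1 + 5 = 6)
R(o) = o*(2 - o) (R(o) = (2 - o)*o = o*(2 - o))
C = -27 (C = -3 + 6*(2 - 1*6) = -3 + 6*(2 - 6) = -3 + 6*(-4) = -3 - 24 = -27)
(C + (16322 - 1*(-8223)))*(29800 - 25835) = (-27 + (16322 - 1*(-8223)))*(29800 - 25835) = (-27 + (16322 + 8223))*3965 = (-27 + 24545)*3965 = 24518*3965 = 97213870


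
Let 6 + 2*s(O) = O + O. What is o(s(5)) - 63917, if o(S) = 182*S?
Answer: -63553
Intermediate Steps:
s(O) = -3 + O (s(O) = -3 + (O + O)/2 = -3 + (2*O)/2 = -3 + O)
o(s(5)) - 63917 = 182*(-3 + 5) - 63917 = 182*2 - 63917 = 364 - 63917 = -63553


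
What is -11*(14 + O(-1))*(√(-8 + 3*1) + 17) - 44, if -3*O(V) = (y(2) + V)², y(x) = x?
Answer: -7799/3 - 451*I*√5/3 ≈ -2599.7 - 336.16*I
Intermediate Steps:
O(V) = -(2 + V)²/3
-11*(14 + O(-1))*(√(-8 + 3*1) + 17) - 44 = -11*(14 - (2 - 1)²/3)*(√(-8 + 3*1) + 17) - 44 = -11*(14 - ⅓*1²)*(√(-8 + 3) + 17) - 44 = -11*(14 - ⅓*1)*(√(-5) + 17) - 44 = -11*(14 - ⅓)*(I*√5 + 17) - 44 = -451*(17 + I*√5)/3 - 44 = -11*(697/3 + 41*I*√5/3) - 44 = (-7667/3 - 451*I*√5/3) - 44 = -7799/3 - 451*I*√5/3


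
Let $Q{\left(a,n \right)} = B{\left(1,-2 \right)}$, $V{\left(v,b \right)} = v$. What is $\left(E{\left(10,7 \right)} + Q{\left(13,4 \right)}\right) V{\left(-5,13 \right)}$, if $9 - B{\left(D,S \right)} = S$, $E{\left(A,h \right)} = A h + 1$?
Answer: $-410$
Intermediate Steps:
$E{\left(A,h \right)} = 1 + A h$
$B{\left(D,S \right)} = 9 - S$
$Q{\left(a,n \right)} = 11$ ($Q{\left(a,n \right)} = 9 - -2 = 9 + 2 = 11$)
$\left(E{\left(10,7 \right)} + Q{\left(13,4 \right)}\right) V{\left(-5,13 \right)} = \left(\left(1 + 10 \cdot 7\right) + 11\right) \left(-5\right) = \left(\left(1 + 70\right) + 11\right) \left(-5\right) = \left(71 + 11\right) \left(-5\right) = 82 \left(-5\right) = -410$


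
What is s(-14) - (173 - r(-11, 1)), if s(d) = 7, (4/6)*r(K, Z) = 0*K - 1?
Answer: -335/2 ≈ -167.50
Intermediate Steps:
r(K, Z) = -3/2 (r(K, Z) = 3*(0*K - 1)/2 = 3*(0 - 1)/2 = (3/2)*(-1) = -3/2)
s(-14) - (173 - r(-11, 1)) = 7 - (173 - 1*(-3/2)) = 7 - (173 + 3/2) = 7 - 1*349/2 = 7 - 349/2 = -335/2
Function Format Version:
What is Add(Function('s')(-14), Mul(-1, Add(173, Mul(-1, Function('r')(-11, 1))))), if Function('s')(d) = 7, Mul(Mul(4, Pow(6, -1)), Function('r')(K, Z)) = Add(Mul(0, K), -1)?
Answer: Rational(-335, 2) ≈ -167.50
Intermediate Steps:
Function('r')(K, Z) = Rational(-3, 2) (Function('r')(K, Z) = Mul(Rational(3, 2), Add(Mul(0, K), -1)) = Mul(Rational(3, 2), Add(0, -1)) = Mul(Rational(3, 2), -1) = Rational(-3, 2))
Add(Function('s')(-14), Mul(-1, Add(173, Mul(-1, Function('r')(-11, 1))))) = Add(7, Mul(-1, Add(173, Mul(-1, Rational(-3, 2))))) = Add(7, Mul(-1, Add(173, Rational(3, 2)))) = Add(7, Mul(-1, Rational(349, 2))) = Add(7, Rational(-349, 2)) = Rational(-335, 2)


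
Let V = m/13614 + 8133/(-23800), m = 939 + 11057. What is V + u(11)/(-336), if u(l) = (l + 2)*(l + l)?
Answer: -8417901/27001100 ≈ -0.31176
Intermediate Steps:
m = 11996
u(l) = 2*l*(2 + l) (u(l) = (2 + l)*(2*l) = 2*l*(2 + l))
V = 87391069/162006600 (V = 11996/13614 + 8133/(-23800) = 11996*(1/13614) + 8133*(-1/23800) = 5998/6807 - 8133/23800 = 87391069/162006600 ≈ 0.53943)
V + u(11)/(-336) = 87391069/162006600 + (2*11*(2 + 11))/(-336) = 87391069/162006600 - 11*13/168 = 87391069/162006600 - 1/336*286 = 87391069/162006600 - 143/168 = -8417901/27001100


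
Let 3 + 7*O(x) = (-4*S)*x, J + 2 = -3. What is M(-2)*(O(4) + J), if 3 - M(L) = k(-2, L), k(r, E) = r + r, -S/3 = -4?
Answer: -230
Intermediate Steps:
S = 12 (S = -3*(-4) = 12)
k(r, E) = 2*r
M(L) = 7 (M(L) = 3 - 2*(-2) = 3 - 1*(-4) = 3 + 4 = 7)
J = -5 (J = -2 - 3 = -5)
O(x) = -3/7 - 48*x/7 (O(x) = -3/7 + ((-4*12)*x)/7 = -3/7 + (-48*x)/7 = -3/7 - 48*x/7)
M(-2)*(O(4) + J) = 7*((-3/7 - 48/7*4) - 5) = 7*((-3/7 - 192/7) - 5) = 7*(-195/7 - 5) = 7*(-230/7) = -230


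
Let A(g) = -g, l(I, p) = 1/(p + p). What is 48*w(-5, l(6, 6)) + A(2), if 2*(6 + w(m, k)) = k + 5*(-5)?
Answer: -888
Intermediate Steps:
l(I, p) = 1/(2*p)
w(m, k) = -37/2 + k/2 (w(m, k) = -6 + (k + 5*(-5))/2 = -6 + (k - 25)/2 = -6 + (-25 + k)/2 = -6 + (-25/2 + k/2) = -37/2 + k/2)
48*w(-5, l(6, 6)) + A(2) = 48*(-37/2 + ((1/2)/6)/2) - 1*2 = 48*(-37/2 + ((1/2)*(1/6))/2) - 2 = 48*(-37/2 + (1/2)*(1/12)) - 2 = 48*(-37/2 + 1/24) - 2 = 48*(-443/24) - 2 = -886 - 2 = -888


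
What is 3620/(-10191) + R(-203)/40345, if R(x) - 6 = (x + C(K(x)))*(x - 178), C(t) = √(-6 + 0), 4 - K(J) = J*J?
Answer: 642214759/411155895 - 381*I*√6/40345 ≈ 1.562 - 0.023132*I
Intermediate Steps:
K(J) = 4 - J² (K(J) = 4 - J*J = 4 - J²)
C(t) = I*√6 (C(t) = √(-6) = I*√6)
R(x) = 6 + (-178 + x)*(x + I*√6) (R(x) = 6 + (x + I*√6)*(x - 178) = 6 + (x + I*√6)*(-178 + x) = 6 + (-178 + x)*(x + I*√6))
3620/(-10191) + R(-203)/40345 = 3620/(-10191) + (6 + (-203)² - 178*(-203) - 178*I*√6 + I*(-203)*√6)/40345 = 3620*(-1/10191) + (6 + 41209 + 36134 - 178*I*√6 - 203*I*√6)*(1/40345) = -3620/10191 + (77349 - 381*I*√6)*(1/40345) = -3620/10191 + (77349/40345 - 381*I*√6/40345) = 642214759/411155895 - 381*I*√6/40345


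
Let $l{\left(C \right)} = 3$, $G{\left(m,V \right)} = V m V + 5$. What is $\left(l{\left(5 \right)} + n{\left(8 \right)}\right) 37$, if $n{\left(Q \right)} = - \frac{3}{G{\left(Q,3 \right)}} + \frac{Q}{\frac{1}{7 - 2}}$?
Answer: $\frac{122396}{77} \approx 1589.6$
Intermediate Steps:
$G{\left(m,V \right)} = 5 + m V^{2}$ ($G{\left(m,V \right)} = m V^{2} + 5 = 5 + m V^{2}$)
$n{\left(Q \right)} = - \frac{3}{5 + 9 Q} + 5 Q$ ($n{\left(Q \right)} = - \frac{3}{5 + Q 3^{2}} + \frac{Q}{\frac{1}{7 - 2}} = - \frac{3}{5 + Q 9} + \frac{Q}{\frac{1}{5}} = - \frac{3}{5 + 9 Q} + Q \frac{1}{\frac{1}{5}} = - \frac{3}{5 + 9 Q} + Q 5 = - \frac{3}{5 + 9 Q} + 5 Q$)
$\left(l{\left(5 \right)} + n{\left(8 \right)}\right) 37 = \left(3 + \frac{-3 + 5 \cdot 8 \left(5 + 9 \cdot 8\right)}{5 + 9 \cdot 8}\right) 37 = \left(3 + \frac{-3 + 5 \cdot 8 \left(5 + 72\right)}{5 + 72}\right) 37 = \left(3 + \frac{-3 + 5 \cdot 8 \cdot 77}{77}\right) 37 = \left(3 + \frac{-3 + 3080}{77}\right) 37 = \left(3 + \frac{1}{77} \cdot 3077\right) 37 = \left(3 + \frac{3077}{77}\right) 37 = \frac{3308}{77} \cdot 37 = \frac{122396}{77}$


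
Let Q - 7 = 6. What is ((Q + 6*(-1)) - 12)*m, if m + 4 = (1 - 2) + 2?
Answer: 15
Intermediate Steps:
Q = 13 (Q = 7 + 6 = 13)
m = -3 (m = -4 + ((1 - 2) + 2) = -4 + (-1 + 2) = -4 + 1 = -3)
((Q + 6*(-1)) - 12)*m = ((13 + 6*(-1)) - 12)*(-3) = ((13 - 6) - 12)*(-3) = (7 - 12)*(-3) = -5*(-3) = 15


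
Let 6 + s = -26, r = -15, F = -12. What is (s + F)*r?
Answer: 660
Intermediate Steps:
s = -32 (s = -6 - 26 = -32)
(s + F)*r = (-32 - 12)*(-15) = -44*(-15) = 660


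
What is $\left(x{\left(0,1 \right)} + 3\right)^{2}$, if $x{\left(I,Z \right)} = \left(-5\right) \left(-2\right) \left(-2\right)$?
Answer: $289$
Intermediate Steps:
$x{\left(I,Z \right)} = -20$ ($x{\left(I,Z \right)} = 10 \left(-2\right) = -20$)
$\left(x{\left(0,1 \right)} + 3\right)^{2} = \left(-20 + 3\right)^{2} = \left(-17\right)^{2} = 289$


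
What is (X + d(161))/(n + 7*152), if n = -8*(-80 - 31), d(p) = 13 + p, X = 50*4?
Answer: 187/976 ≈ 0.19160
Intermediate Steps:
X = 200
n = 888 (n = -8*(-111) = 888)
(X + d(161))/(n + 7*152) = (200 + (13 + 161))/(888 + 7*152) = (200 + 174)/(888 + 1064) = 374/1952 = 374*(1/1952) = 187/976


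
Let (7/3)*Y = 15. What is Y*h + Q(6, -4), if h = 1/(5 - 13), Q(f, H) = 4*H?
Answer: -941/56 ≈ -16.804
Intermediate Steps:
Y = 45/7 (Y = (3/7)*15 = 45/7 ≈ 6.4286)
h = -⅛ (h = 1/(-8) = -⅛ ≈ -0.12500)
Y*h + Q(6, -4) = (45/7)*(-⅛) + 4*(-4) = -45/56 - 16 = -941/56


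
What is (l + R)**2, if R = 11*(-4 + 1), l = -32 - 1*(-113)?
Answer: 2304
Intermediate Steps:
l = 81 (l = -32 + 113 = 81)
R = -33 (R = 11*(-3) = -33)
(l + R)**2 = (81 - 33)**2 = 48**2 = 2304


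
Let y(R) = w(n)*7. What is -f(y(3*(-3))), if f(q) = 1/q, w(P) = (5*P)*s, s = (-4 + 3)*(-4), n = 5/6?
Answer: -3/350 ≈ -0.0085714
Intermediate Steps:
n = ⅚ (n = 5*(⅙) = ⅚ ≈ 0.83333)
s = 4 (s = -1*(-4) = 4)
w(P) = 20*P (w(P) = (5*P)*4 = 20*P)
y(R) = 350/3 (y(R) = (20*(⅚))*7 = (50/3)*7 = 350/3)
-f(y(3*(-3))) = -1/350/3 = -1*3/350 = -3/350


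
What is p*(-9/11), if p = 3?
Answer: -27/11 ≈ -2.4545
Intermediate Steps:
p*(-9/11) = 3*(-9/11) = -27/11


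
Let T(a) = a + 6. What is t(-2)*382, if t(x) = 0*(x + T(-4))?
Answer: 0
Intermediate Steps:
T(a) = 6 + a
t(x) = 0 (t(x) = 0*(x + (6 - 4)) = 0*(x + 2) = 0*(2 + x) = 0)
t(-2)*382 = 0*382 = 0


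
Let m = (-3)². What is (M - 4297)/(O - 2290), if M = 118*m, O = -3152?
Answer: 3235/5442 ≈ 0.59445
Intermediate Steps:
m = 9
M = 1062 (M = 118*9 = 1062)
(M - 4297)/(O - 2290) = (1062 - 4297)/(-3152 - 2290) = -3235/(-5442) = -3235*(-1/5442) = 3235/5442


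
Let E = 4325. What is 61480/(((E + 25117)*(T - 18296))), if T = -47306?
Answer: -15370/482863521 ≈ -3.1831e-5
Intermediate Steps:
61480/(((E + 25117)*(T - 18296))) = 61480/(((4325 + 25117)*(-47306 - 18296))) = 61480/((29442*(-65602))) = 61480/(-1931454084) = 61480*(-1/1931454084) = -15370/482863521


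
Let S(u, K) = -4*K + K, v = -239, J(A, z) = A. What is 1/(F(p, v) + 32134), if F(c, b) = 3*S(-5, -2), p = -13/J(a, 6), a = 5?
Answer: 1/32152 ≈ 3.1102e-5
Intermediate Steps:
p = -13/5 ≈ -2.6000
S(u, K) = -3*K
F(c, b) = 18 (F(c, b) = 3*(-3*(-2)) = 3*6 = 18)
1/(F(p, v) + 32134) = 1/(18 + 32134) = 1/32152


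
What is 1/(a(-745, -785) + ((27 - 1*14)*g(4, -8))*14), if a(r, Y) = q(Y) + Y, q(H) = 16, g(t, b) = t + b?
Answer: -1/1497 ≈ -0.00066800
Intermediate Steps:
g(t, b) = b + t
a(r, Y) = 16 + Y
1/(a(-745, -785) + ((27 - 1*14)*g(4, -8))*14) = 1/((16 - 785) + ((27 - 1*14)*(-8 + 4))*14) = 1/(-769 + ((27 - 14)*(-4))*14) = 1/(-769 + (13*(-4))*14) = 1/(-769 - 52*14) = 1/(-769 - 728) = 1/(-1497) = -1/1497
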